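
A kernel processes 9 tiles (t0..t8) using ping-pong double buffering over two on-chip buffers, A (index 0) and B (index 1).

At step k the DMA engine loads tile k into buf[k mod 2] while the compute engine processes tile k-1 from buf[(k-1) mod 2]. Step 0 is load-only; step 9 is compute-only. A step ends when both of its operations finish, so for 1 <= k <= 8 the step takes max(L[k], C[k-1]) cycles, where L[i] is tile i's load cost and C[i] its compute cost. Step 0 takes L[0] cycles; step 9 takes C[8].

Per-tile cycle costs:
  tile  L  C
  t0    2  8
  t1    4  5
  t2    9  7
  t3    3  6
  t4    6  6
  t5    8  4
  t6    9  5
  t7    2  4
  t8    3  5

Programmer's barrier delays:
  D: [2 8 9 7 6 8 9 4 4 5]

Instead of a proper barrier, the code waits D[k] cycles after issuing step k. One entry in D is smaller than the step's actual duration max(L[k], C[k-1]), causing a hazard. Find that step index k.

hazard at step 7

k=0 barrier L[0]=2→2c, D[0]=2 ok
k=1 barrier max(L[1]=4,C[0]=8)→8c, D[1]=8 ok
k=2 barrier max(L[2]=9,C[1]=5)→9c, D[2]=9 ok
k=3 barrier max(L[3]=3,C[2]=7)→7c, D[3]=7 ok
k=4 barrier max(L[4]=6,C[3]=6)→6c, D[4]=6 ok
k=5 barrier max(L[5]=8,C[4]=6)→8c, D[5]=8 ok
k=6 barrier max(L[6]=9,C[5]=4)→9c, D[6]=9 ok
k=7 barrier max(L[7]=2,C[6]=5)→5c, D[7]=4 SHORT
k=8 barrier max(L[8]=3,C[7]=4)→4c, D[8]=4 ok
k=9 barrier C[8]=5→5c, D[9]=5 ok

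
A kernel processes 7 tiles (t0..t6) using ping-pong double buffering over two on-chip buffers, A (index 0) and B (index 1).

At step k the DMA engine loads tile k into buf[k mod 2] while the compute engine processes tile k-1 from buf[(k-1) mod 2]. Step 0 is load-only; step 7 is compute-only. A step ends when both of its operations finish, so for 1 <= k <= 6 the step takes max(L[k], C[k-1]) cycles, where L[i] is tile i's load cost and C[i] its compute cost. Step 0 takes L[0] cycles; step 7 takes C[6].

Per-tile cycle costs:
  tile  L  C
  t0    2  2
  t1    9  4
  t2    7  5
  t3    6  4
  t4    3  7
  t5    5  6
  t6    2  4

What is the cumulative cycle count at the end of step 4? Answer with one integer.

end_cycle[4] = 28

  0. 2=2c; end=2; A:t0 B:-
  1. max(9,2)=9c; end=11; A:t0 B:t1
  2. max(7,4)=7c; end=18; A:t2 B:t1
  3. max(6,5)=6c; end=24; A:t2 B:t3
  4. max(3,4)=4c; end=28; A:t4 B:t3
  5. max(5,7)=7c; end=35; A:t4 B:t5
  6. max(2,6)=6c; end=41; A:t6 B:t5
  7. 4=4c; end=45; A:t6 B:t5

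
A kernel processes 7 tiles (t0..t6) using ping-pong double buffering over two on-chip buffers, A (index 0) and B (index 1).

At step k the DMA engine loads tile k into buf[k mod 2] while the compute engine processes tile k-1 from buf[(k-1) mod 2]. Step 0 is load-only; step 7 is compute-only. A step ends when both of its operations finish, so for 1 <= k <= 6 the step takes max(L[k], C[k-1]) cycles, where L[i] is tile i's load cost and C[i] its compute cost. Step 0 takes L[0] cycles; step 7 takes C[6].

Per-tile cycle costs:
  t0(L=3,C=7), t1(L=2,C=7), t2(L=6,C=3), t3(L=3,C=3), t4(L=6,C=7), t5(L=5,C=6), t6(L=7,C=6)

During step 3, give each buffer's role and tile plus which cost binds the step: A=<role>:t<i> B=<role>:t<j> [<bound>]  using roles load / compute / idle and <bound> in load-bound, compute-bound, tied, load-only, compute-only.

[0] DMA t0→A (3c) ∥ CU idle ⇒ 3c, clock 3
[1] DMA t1→B (2c) ∥ CU A:t0 (7c) ⇒ 7c, clock 10
[2] DMA t2→A (6c) ∥ CU B:t1 (7c) ⇒ 7c, clock 17
[3] DMA t3→B (3c) ∥ CU A:t2 (3c) ⇒ 3c, clock 20
[4] DMA t4→A (6c) ∥ CU B:t3 (3c) ⇒ 6c, clock 26
[5] DMA t5→B (5c) ∥ CU A:t4 (7c) ⇒ 7c, clock 33
[6] DMA t6→A (7c) ∥ CU B:t5 (6c) ⇒ 7c, clock 40
[7] DMA idle ∥ CU A:t6 (6c) ⇒ 6c, clock 46

step 3: A=compute:t2 B=load:t3 [tied]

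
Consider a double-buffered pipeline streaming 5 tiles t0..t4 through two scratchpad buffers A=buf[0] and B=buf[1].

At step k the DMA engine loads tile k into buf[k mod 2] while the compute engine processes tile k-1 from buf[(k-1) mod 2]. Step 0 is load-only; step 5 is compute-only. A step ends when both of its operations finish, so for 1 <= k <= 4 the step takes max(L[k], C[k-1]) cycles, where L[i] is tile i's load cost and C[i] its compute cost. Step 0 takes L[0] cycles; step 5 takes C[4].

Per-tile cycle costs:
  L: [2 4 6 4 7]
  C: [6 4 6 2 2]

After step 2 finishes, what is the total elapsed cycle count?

k=0 load=t0/2c comp=- wait=2 total=2
k=1 load=t1/4c comp=t0/6c wait=6 total=8
k=2 load=t2/6c comp=t1/4c wait=6 total=14
k=3 load=t3/4c comp=t2/6c wait=6 total=20
k=4 load=t4/7c comp=t3/2c wait=7 total=27
k=5 load=- comp=t4/2c wait=2 total=29

end_cycle[2] = 14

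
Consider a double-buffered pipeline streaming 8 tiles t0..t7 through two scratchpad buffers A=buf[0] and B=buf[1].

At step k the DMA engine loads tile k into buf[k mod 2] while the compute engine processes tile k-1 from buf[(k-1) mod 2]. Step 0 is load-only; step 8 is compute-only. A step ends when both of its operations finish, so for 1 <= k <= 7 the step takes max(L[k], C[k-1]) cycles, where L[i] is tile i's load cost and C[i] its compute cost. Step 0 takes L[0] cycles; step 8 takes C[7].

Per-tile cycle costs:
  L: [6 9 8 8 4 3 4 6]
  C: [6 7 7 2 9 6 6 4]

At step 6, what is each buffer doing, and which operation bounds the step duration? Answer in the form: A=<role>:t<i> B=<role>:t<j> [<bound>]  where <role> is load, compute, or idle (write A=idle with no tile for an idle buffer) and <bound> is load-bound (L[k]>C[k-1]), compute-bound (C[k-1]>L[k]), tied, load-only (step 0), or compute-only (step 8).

k=0 load=t0/6c comp=- wait=6 total=6
k=1 load=t1/9c comp=t0/6c wait=9 total=15
k=2 load=t2/8c comp=t1/7c wait=8 total=23
k=3 load=t3/8c comp=t2/7c wait=8 total=31
k=4 load=t4/4c comp=t3/2c wait=4 total=35
k=5 load=t5/3c comp=t4/9c wait=9 total=44
k=6 load=t6/4c comp=t5/6c wait=6 total=50
k=7 load=t7/6c comp=t6/6c wait=6 total=56
k=8 load=- comp=t7/4c wait=4 total=60

step 6: A=load:t6 B=compute:t5 [compute-bound]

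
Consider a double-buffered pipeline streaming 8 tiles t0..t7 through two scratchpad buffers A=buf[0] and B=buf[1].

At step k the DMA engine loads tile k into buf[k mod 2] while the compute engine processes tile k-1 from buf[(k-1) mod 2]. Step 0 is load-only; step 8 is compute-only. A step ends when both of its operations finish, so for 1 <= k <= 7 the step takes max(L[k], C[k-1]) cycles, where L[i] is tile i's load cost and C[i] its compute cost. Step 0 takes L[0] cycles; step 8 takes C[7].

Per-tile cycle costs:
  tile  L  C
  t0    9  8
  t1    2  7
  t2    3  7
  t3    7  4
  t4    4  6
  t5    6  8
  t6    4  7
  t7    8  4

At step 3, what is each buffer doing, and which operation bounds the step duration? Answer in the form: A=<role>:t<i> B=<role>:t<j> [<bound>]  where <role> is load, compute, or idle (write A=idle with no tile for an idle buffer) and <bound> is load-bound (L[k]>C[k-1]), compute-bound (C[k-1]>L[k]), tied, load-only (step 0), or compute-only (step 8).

step 3: A=compute:t2 B=load:t3 [tied]

k=0 load=t0/9c comp=- wait=9 total=9
k=1 load=t1/2c comp=t0/8c wait=8 total=17
k=2 load=t2/3c comp=t1/7c wait=7 total=24
k=3 load=t3/7c comp=t2/7c wait=7 total=31
k=4 load=t4/4c comp=t3/4c wait=4 total=35
k=5 load=t5/6c comp=t4/6c wait=6 total=41
k=6 load=t6/4c comp=t5/8c wait=8 total=49
k=7 load=t7/8c comp=t6/7c wait=8 total=57
k=8 load=- comp=t7/4c wait=4 total=61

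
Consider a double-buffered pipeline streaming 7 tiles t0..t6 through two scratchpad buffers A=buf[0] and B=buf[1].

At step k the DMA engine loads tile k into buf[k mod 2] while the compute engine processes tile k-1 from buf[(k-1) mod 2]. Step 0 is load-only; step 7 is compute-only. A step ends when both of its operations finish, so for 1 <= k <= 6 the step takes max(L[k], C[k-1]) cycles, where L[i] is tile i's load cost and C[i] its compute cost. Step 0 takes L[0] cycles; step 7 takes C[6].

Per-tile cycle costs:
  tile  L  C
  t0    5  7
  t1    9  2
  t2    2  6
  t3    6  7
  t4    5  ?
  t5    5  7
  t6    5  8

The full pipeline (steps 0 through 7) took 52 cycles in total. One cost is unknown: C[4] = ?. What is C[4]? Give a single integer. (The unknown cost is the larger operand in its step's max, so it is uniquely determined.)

C[4] = 8

step 0 → dur = L[0]=5 = 5
step 1 → dur = max(L[1]=9, C[0]=7) = 9
step 2 → dur = max(L[2]=2, C[1]=2) = 2
step 3 → dur = max(L[3]=6, C[2]=6) = 6
step 4 → dur = max(L[4]=5, C[3]=7) = 7
step 5 → dur = max(L[5]=5, C[4]=?) = C[4]  (unknown; binding)
step 6 → dur = max(L[6]=5, C[5]=7) = 7
step 7 → dur = C[6]=8 = 8
sum of known step durations = 44
dur[5] = total - known = 52 - 44 = 8
C[4] is the binding max in step 5, so C[4] = dur[5] = 8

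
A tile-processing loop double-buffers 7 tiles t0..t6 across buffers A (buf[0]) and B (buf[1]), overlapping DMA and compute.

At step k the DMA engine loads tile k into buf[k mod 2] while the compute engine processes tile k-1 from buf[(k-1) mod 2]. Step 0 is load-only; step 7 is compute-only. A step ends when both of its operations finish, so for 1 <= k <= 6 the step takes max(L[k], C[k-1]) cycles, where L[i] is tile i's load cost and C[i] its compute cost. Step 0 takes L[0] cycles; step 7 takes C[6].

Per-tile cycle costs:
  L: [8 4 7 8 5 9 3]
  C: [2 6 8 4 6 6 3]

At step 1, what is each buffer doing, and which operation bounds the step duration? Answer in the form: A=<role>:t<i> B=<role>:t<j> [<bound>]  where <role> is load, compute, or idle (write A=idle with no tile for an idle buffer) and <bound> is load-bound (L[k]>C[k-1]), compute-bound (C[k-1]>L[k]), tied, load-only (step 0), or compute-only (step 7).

step 1: A=compute:t0 B=load:t1 [load-bound]

  0. 8=8c; end=8; A:t0 B:-
  1. max(4,2)=4c; end=12; A:t0 B:t1
  2. max(7,6)=7c; end=19; A:t2 B:t1
  3. max(8,8)=8c; end=27; A:t2 B:t3
  4. max(5,4)=5c; end=32; A:t4 B:t3
  5. max(9,6)=9c; end=41; A:t4 B:t5
  6. max(3,6)=6c; end=47; A:t6 B:t5
  7. 3=3c; end=50; A:t6 B:t5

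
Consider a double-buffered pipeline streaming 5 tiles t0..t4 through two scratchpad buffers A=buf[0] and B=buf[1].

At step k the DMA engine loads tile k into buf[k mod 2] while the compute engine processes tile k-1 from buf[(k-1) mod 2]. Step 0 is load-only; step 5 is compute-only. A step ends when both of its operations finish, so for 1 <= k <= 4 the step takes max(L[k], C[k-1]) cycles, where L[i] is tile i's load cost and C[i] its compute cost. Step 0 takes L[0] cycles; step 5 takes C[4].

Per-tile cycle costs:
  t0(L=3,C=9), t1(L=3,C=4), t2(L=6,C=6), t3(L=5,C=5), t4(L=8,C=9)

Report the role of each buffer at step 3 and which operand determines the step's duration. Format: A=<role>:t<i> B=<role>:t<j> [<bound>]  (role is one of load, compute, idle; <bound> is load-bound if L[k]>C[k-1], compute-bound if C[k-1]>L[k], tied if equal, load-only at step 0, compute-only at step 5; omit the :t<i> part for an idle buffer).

  0. 3=3c; end=3; A:t0 B:-
  1. max(3,9)=9c; end=12; A:t0 B:t1
  2. max(6,4)=6c; end=18; A:t2 B:t1
  3. max(5,6)=6c; end=24; A:t2 B:t3
  4. max(8,5)=8c; end=32; A:t4 B:t3
  5. 9=9c; end=41; A:t4 B:t3

step 3: A=compute:t2 B=load:t3 [compute-bound]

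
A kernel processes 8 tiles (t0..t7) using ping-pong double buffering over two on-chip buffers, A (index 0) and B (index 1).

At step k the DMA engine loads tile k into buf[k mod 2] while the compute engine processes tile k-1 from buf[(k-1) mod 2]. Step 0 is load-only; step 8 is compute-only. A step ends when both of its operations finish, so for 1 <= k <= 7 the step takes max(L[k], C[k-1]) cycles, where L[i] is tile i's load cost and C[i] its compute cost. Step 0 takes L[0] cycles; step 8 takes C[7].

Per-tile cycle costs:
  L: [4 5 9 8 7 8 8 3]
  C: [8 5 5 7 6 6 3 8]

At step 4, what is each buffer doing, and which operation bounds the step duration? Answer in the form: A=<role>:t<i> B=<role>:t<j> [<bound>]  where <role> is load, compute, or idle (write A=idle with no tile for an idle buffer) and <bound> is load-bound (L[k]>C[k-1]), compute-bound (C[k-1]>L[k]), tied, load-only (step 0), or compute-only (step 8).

step 0: L[0]=4 → dur=4, Σ=4 | A=load:t0 B=idle [load-only]
step 1: L[1]=5 C[0]=8 → dur=8, Σ=12 | A=compute:t0 B=load:t1 [compute-bound]
step 2: L[2]=9 C[1]=5 → dur=9, Σ=21 | A=load:t2 B=compute:t1 [load-bound]
step 3: L[3]=8 C[2]=5 → dur=8, Σ=29 | A=compute:t2 B=load:t3 [load-bound]
step 4: L[4]=7 C[3]=7 → dur=7, Σ=36 | A=load:t4 B=compute:t3 [tied]
step 5: L[5]=8 C[4]=6 → dur=8, Σ=44 | A=compute:t4 B=load:t5 [load-bound]
step 6: L[6]=8 C[5]=6 → dur=8, Σ=52 | A=load:t6 B=compute:t5 [load-bound]
step 7: L[7]=3 C[6]=3 → dur=3, Σ=55 | A=compute:t6 B=load:t7 [tied]
step 8: C[7]=8 → dur=8, Σ=63 | A=idle B=compute:t7 [compute-only]

step 4: A=load:t4 B=compute:t3 [tied]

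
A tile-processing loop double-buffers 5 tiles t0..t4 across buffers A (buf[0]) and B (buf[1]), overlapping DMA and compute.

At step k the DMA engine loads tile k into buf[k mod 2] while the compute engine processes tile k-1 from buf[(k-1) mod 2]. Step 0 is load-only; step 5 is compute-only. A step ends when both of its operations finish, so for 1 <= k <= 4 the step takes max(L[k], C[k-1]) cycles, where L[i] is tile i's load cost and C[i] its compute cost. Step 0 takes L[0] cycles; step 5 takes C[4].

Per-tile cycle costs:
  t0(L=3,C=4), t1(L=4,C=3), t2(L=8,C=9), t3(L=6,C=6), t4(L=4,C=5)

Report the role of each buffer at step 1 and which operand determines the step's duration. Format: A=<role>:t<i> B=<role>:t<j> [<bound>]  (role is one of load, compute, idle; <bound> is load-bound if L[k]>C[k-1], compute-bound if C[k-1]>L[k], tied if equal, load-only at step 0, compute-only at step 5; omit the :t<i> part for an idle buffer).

k=0 load=t0/3c comp=- wait=3 total=3
k=1 load=t1/4c comp=t0/4c wait=4 total=7
k=2 load=t2/8c comp=t1/3c wait=8 total=15
k=3 load=t3/6c comp=t2/9c wait=9 total=24
k=4 load=t4/4c comp=t3/6c wait=6 total=30
k=5 load=- comp=t4/5c wait=5 total=35

step 1: A=compute:t0 B=load:t1 [tied]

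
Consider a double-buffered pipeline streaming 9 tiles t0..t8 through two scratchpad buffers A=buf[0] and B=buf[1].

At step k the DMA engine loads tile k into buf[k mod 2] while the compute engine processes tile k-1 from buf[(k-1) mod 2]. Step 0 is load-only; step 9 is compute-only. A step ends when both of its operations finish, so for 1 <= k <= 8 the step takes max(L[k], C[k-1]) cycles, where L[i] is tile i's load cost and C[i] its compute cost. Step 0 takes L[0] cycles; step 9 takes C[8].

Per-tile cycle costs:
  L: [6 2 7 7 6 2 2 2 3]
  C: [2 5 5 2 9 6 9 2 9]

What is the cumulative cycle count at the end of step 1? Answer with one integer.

end_cycle[1] = 8

k=0 load=t0/6c comp=- wait=6 total=6
k=1 load=t1/2c comp=t0/2c wait=2 total=8
k=2 load=t2/7c comp=t1/5c wait=7 total=15
k=3 load=t3/7c comp=t2/5c wait=7 total=22
k=4 load=t4/6c comp=t3/2c wait=6 total=28
k=5 load=t5/2c comp=t4/9c wait=9 total=37
k=6 load=t6/2c comp=t5/6c wait=6 total=43
k=7 load=t7/2c comp=t6/9c wait=9 total=52
k=8 load=t8/3c comp=t7/2c wait=3 total=55
k=9 load=- comp=t8/9c wait=9 total=64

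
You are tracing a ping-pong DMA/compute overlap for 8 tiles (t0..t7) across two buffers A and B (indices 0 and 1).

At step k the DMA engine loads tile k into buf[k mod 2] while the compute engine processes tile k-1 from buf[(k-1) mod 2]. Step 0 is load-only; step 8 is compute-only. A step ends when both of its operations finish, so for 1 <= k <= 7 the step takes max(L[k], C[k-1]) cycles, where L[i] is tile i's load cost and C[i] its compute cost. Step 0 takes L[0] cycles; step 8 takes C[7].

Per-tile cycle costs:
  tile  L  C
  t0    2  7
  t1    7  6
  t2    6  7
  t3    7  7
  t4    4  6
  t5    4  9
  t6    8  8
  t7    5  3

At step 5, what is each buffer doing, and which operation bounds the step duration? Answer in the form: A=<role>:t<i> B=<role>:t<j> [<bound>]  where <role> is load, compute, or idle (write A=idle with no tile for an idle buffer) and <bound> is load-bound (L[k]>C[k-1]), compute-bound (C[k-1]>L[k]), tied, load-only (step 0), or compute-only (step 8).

step 0: L[0]=2 → dur=2, Σ=2 | A=load:t0 B=idle [load-only]
step 1: L[1]=7 C[0]=7 → dur=7, Σ=9 | A=compute:t0 B=load:t1 [tied]
step 2: L[2]=6 C[1]=6 → dur=6, Σ=15 | A=load:t2 B=compute:t1 [tied]
step 3: L[3]=7 C[2]=7 → dur=7, Σ=22 | A=compute:t2 B=load:t3 [tied]
step 4: L[4]=4 C[3]=7 → dur=7, Σ=29 | A=load:t4 B=compute:t3 [compute-bound]
step 5: L[5]=4 C[4]=6 → dur=6, Σ=35 | A=compute:t4 B=load:t5 [compute-bound]
step 6: L[6]=8 C[5]=9 → dur=9, Σ=44 | A=load:t6 B=compute:t5 [compute-bound]
step 7: L[7]=5 C[6]=8 → dur=8, Σ=52 | A=compute:t6 B=load:t7 [compute-bound]
step 8: C[7]=3 → dur=3, Σ=55 | A=idle B=compute:t7 [compute-only]

step 5: A=compute:t4 B=load:t5 [compute-bound]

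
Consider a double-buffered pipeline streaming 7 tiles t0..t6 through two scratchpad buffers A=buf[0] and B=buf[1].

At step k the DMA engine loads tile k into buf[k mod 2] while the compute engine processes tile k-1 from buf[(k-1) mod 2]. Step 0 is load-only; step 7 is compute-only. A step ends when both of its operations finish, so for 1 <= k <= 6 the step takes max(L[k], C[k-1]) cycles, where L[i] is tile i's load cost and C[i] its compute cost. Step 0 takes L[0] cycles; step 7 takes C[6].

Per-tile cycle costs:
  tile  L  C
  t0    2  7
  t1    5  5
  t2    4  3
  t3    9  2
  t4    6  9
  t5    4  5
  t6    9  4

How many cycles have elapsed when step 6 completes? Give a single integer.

step 0: L[0]=2 → dur=2, Σ=2 | A=load:t0 B=idle [load-only]
step 1: L[1]=5 C[0]=7 → dur=7, Σ=9 | A=compute:t0 B=load:t1 [compute-bound]
step 2: L[2]=4 C[1]=5 → dur=5, Σ=14 | A=load:t2 B=compute:t1 [compute-bound]
step 3: L[3]=9 C[2]=3 → dur=9, Σ=23 | A=compute:t2 B=load:t3 [load-bound]
step 4: L[4]=6 C[3]=2 → dur=6, Σ=29 | A=load:t4 B=compute:t3 [load-bound]
step 5: L[5]=4 C[4]=9 → dur=9, Σ=38 | A=compute:t4 B=load:t5 [compute-bound]
step 6: L[6]=9 C[5]=5 → dur=9, Σ=47 | A=load:t6 B=compute:t5 [load-bound]
step 7: C[6]=4 → dur=4, Σ=51 | A=compute:t6 B=idle [compute-only]

end_cycle[6] = 47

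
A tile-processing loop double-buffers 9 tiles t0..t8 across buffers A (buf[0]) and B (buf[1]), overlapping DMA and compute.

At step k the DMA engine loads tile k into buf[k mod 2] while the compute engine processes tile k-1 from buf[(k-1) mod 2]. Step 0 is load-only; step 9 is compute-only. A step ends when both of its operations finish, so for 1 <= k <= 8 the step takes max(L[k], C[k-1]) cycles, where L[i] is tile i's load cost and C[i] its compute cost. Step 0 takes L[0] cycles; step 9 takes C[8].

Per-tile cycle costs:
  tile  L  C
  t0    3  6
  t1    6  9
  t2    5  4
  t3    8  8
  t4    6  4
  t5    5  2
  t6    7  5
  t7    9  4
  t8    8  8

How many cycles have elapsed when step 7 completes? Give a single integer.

[0] DMA t0→A (3c) ∥ CU idle ⇒ 3c, clock 3
[1] DMA t1→B (6c) ∥ CU A:t0 (6c) ⇒ 6c, clock 9
[2] DMA t2→A (5c) ∥ CU B:t1 (9c) ⇒ 9c, clock 18
[3] DMA t3→B (8c) ∥ CU A:t2 (4c) ⇒ 8c, clock 26
[4] DMA t4→A (6c) ∥ CU B:t3 (8c) ⇒ 8c, clock 34
[5] DMA t5→B (5c) ∥ CU A:t4 (4c) ⇒ 5c, clock 39
[6] DMA t6→A (7c) ∥ CU B:t5 (2c) ⇒ 7c, clock 46
[7] DMA t7→B (9c) ∥ CU A:t6 (5c) ⇒ 9c, clock 55
[8] DMA t8→A (8c) ∥ CU B:t7 (4c) ⇒ 8c, clock 63
[9] DMA idle ∥ CU A:t8 (8c) ⇒ 8c, clock 71

end_cycle[7] = 55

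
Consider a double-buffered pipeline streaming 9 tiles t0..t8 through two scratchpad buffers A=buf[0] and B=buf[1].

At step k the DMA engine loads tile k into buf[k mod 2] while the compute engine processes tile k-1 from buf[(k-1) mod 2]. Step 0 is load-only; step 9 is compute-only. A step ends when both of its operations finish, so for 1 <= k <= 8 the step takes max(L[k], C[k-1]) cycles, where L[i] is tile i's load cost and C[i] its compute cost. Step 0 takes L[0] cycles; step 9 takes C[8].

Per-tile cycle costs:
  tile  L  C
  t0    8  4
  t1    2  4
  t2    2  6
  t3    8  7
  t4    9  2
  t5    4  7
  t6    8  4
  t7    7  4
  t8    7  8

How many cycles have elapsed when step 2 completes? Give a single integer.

[0] DMA t0→A (8c) ∥ CU idle ⇒ 8c, clock 8
[1] DMA t1→B (2c) ∥ CU A:t0 (4c) ⇒ 4c, clock 12
[2] DMA t2→A (2c) ∥ CU B:t1 (4c) ⇒ 4c, clock 16
[3] DMA t3→B (8c) ∥ CU A:t2 (6c) ⇒ 8c, clock 24
[4] DMA t4→A (9c) ∥ CU B:t3 (7c) ⇒ 9c, clock 33
[5] DMA t5→B (4c) ∥ CU A:t4 (2c) ⇒ 4c, clock 37
[6] DMA t6→A (8c) ∥ CU B:t5 (7c) ⇒ 8c, clock 45
[7] DMA t7→B (7c) ∥ CU A:t6 (4c) ⇒ 7c, clock 52
[8] DMA t8→A (7c) ∥ CU B:t7 (4c) ⇒ 7c, clock 59
[9] DMA idle ∥ CU A:t8 (8c) ⇒ 8c, clock 67

end_cycle[2] = 16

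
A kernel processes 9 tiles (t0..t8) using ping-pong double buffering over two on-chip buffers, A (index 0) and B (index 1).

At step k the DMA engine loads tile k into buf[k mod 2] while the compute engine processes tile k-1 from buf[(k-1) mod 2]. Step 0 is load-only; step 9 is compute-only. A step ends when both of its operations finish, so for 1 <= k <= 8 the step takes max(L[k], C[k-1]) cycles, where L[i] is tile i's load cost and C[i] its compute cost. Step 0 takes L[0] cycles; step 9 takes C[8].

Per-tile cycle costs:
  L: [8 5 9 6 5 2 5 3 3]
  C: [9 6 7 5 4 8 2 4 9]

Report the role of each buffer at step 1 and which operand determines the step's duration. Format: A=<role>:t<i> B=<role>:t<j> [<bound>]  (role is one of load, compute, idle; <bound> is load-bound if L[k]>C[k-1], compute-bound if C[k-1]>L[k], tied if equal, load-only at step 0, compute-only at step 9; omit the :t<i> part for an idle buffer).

step 1: A=compute:t0 B=load:t1 [compute-bound]

k=0 load=t0/8c comp=- wait=8 total=8
k=1 load=t1/5c comp=t0/9c wait=9 total=17
k=2 load=t2/9c comp=t1/6c wait=9 total=26
k=3 load=t3/6c comp=t2/7c wait=7 total=33
k=4 load=t4/5c comp=t3/5c wait=5 total=38
k=5 load=t5/2c comp=t4/4c wait=4 total=42
k=6 load=t6/5c comp=t5/8c wait=8 total=50
k=7 load=t7/3c comp=t6/2c wait=3 total=53
k=8 load=t8/3c comp=t7/4c wait=4 total=57
k=9 load=- comp=t8/9c wait=9 total=66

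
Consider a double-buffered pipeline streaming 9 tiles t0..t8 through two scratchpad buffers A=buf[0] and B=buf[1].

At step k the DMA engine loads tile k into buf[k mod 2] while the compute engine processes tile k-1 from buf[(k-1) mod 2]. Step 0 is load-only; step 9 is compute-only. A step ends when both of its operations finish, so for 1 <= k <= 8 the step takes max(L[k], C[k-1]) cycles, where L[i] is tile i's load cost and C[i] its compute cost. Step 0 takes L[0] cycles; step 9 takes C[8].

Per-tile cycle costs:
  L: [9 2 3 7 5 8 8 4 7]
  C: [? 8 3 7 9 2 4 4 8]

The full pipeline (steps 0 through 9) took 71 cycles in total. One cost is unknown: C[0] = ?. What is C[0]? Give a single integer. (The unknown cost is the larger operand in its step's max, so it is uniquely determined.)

C[0] = 4

step 0 → dur = L[0]=9 = 9
step 1 → dur = max(L[1]=2, C[0]=?) = C[0]  (unknown; binding)
step 2 → dur = max(L[2]=3, C[1]=8) = 8
step 3 → dur = max(L[3]=7, C[2]=3) = 7
step 4 → dur = max(L[4]=5, C[3]=7) = 7
step 5 → dur = max(L[5]=8, C[4]=9) = 9
step 6 → dur = max(L[6]=8, C[5]=2) = 8
step 7 → dur = max(L[7]=4, C[6]=4) = 4
step 8 → dur = max(L[8]=7, C[7]=4) = 7
step 9 → dur = C[8]=8 = 8
sum of known step durations = 67
dur[1] = total - known = 71 - 67 = 4
C[0] is the binding max in step 1, so C[0] = dur[1] = 4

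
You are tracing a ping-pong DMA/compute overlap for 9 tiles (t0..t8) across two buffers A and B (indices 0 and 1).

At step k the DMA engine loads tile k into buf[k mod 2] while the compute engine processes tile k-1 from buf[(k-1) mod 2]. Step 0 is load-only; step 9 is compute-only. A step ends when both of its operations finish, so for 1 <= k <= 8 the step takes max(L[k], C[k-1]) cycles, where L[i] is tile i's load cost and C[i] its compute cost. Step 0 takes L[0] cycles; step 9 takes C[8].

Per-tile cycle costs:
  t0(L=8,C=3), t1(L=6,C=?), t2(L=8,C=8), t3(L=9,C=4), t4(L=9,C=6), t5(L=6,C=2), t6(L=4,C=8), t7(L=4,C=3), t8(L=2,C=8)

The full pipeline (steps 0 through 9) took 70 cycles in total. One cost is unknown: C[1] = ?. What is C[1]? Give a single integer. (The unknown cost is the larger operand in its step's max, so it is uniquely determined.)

step 0 | dur = L[0]=8 = 8
step 1 | dur = max(L[1]=6, C[0]=3) = 6
step 2 | dur = max(L[2]=8, C[1]=?) = C[1]  (unknown; binding)
step 3 | dur = max(L[3]=9, C[2]=8) = 9
step 4 | dur = max(L[4]=9, C[3]=4) = 9
step 5 | dur = max(L[5]=6, C[4]=6) = 6
step 6 | dur = max(L[6]=4, C[5]=2) = 4
step 7 | dur = max(L[7]=4, C[6]=8) = 8
step 8 | dur = max(L[8]=2, C[7]=3) = 3
step 9 | dur = C[8]=8 = 8
sum of known step durations = 61
dur[2] = total - known = 70 - 61 = 9
C[1] is the binding max in step 2, so C[1] = dur[2] = 9

C[1] = 9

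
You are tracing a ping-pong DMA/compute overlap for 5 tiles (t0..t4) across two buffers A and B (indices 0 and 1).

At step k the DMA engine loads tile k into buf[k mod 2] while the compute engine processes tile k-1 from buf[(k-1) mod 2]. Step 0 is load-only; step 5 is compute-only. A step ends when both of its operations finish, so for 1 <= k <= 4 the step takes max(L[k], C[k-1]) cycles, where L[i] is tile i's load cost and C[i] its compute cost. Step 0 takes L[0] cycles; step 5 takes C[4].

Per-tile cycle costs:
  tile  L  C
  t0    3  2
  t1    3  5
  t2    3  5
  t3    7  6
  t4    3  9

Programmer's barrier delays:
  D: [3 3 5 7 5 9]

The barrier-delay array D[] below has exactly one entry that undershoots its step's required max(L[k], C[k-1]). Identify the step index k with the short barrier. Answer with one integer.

step 0: need L[0]=3 = 3; D[0]=3 ok
step 1: need max(L[1]=3,C[0]=2) = 3; D[1]=3 ok
step 2: need max(L[2]=3,C[1]=5) = 5; D[2]=5 ok
step 3: need max(L[3]=7,C[2]=5) = 7; D[3]=7 ok
step 4: need max(L[4]=3,C[3]=6) = 6; D[4]=5 SHORT
step 5: need C[4]=9 = 9; D[5]=9 ok

hazard at step 4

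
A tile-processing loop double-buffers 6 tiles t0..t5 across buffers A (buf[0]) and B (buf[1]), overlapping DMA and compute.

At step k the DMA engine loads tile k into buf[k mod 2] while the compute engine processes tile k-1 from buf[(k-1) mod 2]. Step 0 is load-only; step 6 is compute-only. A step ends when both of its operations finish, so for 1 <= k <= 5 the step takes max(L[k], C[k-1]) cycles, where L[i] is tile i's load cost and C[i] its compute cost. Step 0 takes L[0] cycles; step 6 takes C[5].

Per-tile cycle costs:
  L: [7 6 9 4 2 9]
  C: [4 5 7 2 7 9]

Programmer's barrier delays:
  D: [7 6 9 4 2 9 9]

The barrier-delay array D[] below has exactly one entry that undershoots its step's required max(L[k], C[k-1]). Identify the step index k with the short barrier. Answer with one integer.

hazard at step 3

[0] required=L[0]=7=7 vs D=7 ok
[1] required=max(L[1]=6,C[0]=4)=6 vs D=6 ok
[2] required=max(L[2]=9,C[1]=5)=9 vs D=9 ok
[3] required=max(L[3]=4,C[2]=7)=7 vs D=4 SHORT
[4] required=max(L[4]=2,C[3]=2)=2 vs D=2 ok
[5] required=max(L[5]=9,C[4]=7)=9 vs D=9 ok
[6] required=C[5]=9=9 vs D=9 ok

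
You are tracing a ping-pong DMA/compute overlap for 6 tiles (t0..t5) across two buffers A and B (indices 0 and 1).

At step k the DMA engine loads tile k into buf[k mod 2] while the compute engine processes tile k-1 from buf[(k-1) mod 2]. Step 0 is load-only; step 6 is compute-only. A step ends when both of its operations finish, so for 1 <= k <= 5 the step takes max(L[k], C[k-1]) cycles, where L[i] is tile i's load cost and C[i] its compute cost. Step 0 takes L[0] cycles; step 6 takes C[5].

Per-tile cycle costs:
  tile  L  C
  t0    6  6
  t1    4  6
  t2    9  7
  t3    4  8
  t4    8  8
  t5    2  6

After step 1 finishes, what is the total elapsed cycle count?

end_cycle[1] = 12

k=0 load=t0/6c comp=- wait=6 total=6
k=1 load=t1/4c comp=t0/6c wait=6 total=12
k=2 load=t2/9c comp=t1/6c wait=9 total=21
k=3 load=t3/4c comp=t2/7c wait=7 total=28
k=4 load=t4/8c comp=t3/8c wait=8 total=36
k=5 load=t5/2c comp=t4/8c wait=8 total=44
k=6 load=- comp=t5/6c wait=6 total=50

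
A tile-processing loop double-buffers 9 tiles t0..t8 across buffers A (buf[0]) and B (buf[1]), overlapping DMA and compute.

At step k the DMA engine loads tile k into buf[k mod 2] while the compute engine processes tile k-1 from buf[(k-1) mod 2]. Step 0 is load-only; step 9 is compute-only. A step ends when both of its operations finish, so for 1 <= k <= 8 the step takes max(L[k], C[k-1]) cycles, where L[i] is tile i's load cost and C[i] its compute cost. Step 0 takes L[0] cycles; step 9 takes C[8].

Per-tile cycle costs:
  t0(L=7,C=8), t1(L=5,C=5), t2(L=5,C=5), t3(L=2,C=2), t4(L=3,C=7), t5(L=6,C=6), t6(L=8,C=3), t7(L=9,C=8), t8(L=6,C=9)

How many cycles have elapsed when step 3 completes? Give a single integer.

k=0 load=t0/7c comp=- wait=7 total=7
k=1 load=t1/5c comp=t0/8c wait=8 total=15
k=2 load=t2/5c comp=t1/5c wait=5 total=20
k=3 load=t3/2c comp=t2/5c wait=5 total=25
k=4 load=t4/3c comp=t3/2c wait=3 total=28
k=5 load=t5/6c comp=t4/7c wait=7 total=35
k=6 load=t6/8c comp=t5/6c wait=8 total=43
k=7 load=t7/9c comp=t6/3c wait=9 total=52
k=8 load=t8/6c comp=t7/8c wait=8 total=60
k=9 load=- comp=t8/9c wait=9 total=69

end_cycle[3] = 25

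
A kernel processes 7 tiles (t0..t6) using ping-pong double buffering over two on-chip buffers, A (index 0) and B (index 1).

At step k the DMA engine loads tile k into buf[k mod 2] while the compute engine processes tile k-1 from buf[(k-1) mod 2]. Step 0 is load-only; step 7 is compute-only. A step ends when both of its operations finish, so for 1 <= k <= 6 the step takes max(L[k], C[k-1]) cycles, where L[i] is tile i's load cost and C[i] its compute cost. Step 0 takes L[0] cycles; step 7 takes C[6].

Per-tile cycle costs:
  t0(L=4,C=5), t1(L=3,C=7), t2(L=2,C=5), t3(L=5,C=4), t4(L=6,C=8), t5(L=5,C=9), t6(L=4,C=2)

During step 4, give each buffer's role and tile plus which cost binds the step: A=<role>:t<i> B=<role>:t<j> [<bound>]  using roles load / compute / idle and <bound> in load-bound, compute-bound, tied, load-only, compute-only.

[0] DMA t0→A (4c) ∥ CU idle ⇒ 4c, clock 4
[1] DMA t1→B (3c) ∥ CU A:t0 (5c) ⇒ 5c, clock 9
[2] DMA t2→A (2c) ∥ CU B:t1 (7c) ⇒ 7c, clock 16
[3] DMA t3→B (5c) ∥ CU A:t2 (5c) ⇒ 5c, clock 21
[4] DMA t4→A (6c) ∥ CU B:t3 (4c) ⇒ 6c, clock 27
[5] DMA t5→B (5c) ∥ CU A:t4 (8c) ⇒ 8c, clock 35
[6] DMA t6→A (4c) ∥ CU B:t5 (9c) ⇒ 9c, clock 44
[7] DMA idle ∥ CU A:t6 (2c) ⇒ 2c, clock 46

step 4: A=load:t4 B=compute:t3 [load-bound]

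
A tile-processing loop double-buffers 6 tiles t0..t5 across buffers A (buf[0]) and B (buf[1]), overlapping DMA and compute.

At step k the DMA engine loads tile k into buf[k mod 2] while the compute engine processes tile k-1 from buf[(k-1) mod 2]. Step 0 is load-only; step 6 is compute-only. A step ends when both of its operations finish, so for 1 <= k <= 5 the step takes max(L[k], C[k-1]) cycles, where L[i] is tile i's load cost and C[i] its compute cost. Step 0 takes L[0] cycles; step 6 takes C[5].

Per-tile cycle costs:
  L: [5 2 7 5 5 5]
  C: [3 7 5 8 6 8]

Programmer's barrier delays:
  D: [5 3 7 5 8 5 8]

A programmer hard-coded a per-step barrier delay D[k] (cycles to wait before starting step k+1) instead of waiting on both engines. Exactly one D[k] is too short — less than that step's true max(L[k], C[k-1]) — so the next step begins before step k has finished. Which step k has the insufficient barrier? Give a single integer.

[0] required=L[0]=5=5 vs D=5 ok
[1] required=max(L[1]=2,C[0]=3)=3 vs D=3 ok
[2] required=max(L[2]=7,C[1]=7)=7 vs D=7 ok
[3] required=max(L[3]=5,C[2]=5)=5 vs D=5 ok
[4] required=max(L[4]=5,C[3]=8)=8 vs D=8 ok
[5] required=max(L[5]=5,C[4]=6)=6 vs D=5 SHORT
[6] required=C[5]=8=8 vs D=8 ok

hazard at step 5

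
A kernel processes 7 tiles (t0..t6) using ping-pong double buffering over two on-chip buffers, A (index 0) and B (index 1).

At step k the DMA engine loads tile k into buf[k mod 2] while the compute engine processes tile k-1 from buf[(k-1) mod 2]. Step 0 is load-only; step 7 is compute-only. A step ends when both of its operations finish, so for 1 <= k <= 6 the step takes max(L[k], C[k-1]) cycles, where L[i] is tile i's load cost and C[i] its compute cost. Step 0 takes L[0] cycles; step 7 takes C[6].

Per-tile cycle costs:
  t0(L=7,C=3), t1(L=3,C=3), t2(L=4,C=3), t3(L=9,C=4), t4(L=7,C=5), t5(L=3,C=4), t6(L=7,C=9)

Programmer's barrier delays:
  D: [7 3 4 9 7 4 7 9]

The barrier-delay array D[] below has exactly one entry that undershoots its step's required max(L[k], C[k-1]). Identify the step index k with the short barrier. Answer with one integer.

step 0: need L[0]=7 = 7; D[0]=7 ok
step 1: need max(L[1]=3,C[0]=3) = 3; D[1]=3 ok
step 2: need max(L[2]=4,C[1]=3) = 4; D[2]=4 ok
step 3: need max(L[3]=9,C[2]=3) = 9; D[3]=9 ok
step 4: need max(L[4]=7,C[3]=4) = 7; D[4]=7 ok
step 5: need max(L[5]=3,C[4]=5) = 5; D[5]=4 SHORT
step 6: need max(L[6]=7,C[5]=4) = 7; D[6]=7 ok
step 7: need C[6]=9 = 9; D[7]=9 ok

hazard at step 5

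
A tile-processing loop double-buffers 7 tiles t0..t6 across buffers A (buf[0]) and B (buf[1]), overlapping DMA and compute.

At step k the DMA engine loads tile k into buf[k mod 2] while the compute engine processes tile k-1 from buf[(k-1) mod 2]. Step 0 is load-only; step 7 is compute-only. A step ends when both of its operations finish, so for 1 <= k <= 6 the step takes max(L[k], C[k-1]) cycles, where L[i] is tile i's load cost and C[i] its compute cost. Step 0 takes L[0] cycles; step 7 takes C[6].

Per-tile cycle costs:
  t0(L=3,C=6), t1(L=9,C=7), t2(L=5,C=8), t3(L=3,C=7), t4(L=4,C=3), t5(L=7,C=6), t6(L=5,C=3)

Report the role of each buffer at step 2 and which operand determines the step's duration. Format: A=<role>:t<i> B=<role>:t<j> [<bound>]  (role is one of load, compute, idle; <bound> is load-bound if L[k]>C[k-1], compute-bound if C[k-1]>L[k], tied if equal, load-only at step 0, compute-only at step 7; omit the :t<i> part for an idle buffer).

[0] DMA t0→A (3c) ∥ CU idle ⇒ 3c, clock 3
[1] DMA t1→B (9c) ∥ CU A:t0 (6c) ⇒ 9c, clock 12
[2] DMA t2→A (5c) ∥ CU B:t1 (7c) ⇒ 7c, clock 19
[3] DMA t3→B (3c) ∥ CU A:t2 (8c) ⇒ 8c, clock 27
[4] DMA t4→A (4c) ∥ CU B:t3 (7c) ⇒ 7c, clock 34
[5] DMA t5→B (7c) ∥ CU A:t4 (3c) ⇒ 7c, clock 41
[6] DMA t6→A (5c) ∥ CU B:t5 (6c) ⇒ 6c, clock 47
[7] DMA idle ∥ CU A:t6 (3c) ⇒ 3c, clock 50

step 2: A=load:t2 B=compute:t1 [compute-bound]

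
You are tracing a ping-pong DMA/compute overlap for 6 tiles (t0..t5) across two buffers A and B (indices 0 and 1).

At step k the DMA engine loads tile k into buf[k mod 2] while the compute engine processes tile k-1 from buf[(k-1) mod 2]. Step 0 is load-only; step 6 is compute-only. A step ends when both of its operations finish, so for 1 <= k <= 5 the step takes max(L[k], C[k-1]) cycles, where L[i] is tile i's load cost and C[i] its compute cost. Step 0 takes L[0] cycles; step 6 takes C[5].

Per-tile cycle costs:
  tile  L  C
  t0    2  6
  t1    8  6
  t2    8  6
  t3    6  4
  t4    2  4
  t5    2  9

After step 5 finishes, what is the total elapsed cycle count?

end_cycle[5] = 32

step 0: L[0]=2 → dur=2, Σ=2 | A=load:t0 B=idle [load-only]
step 1: L[1]=8 C[0]=6 → dur=8, Σ=10 | A=compute:t0 B=load:t1 [load-bound]
step 2: L[2]=8 C[1]=6 → dur=8, Σ=18 | A=load:t2 B=compute:t1 [load-bound]
step 3: L[3]=6 C[2]=6 → dur=6, Σ=24 | A=compute:t2 B=load:t3 [tied]
step 4: L[4]=2 C[3]=4 → dur=4, Σ=28 | A=load:t4 B=compute:t3 [compute-bound]
step 5: L[5]=2 C[4]=4 → dur=4, Σ=32 | A=compute:t4 B=load:t5 [compute-bound]
step 6: C[5]=9 → dur=9, Σ=41 | A=idle B=compute:t5 [compute-only]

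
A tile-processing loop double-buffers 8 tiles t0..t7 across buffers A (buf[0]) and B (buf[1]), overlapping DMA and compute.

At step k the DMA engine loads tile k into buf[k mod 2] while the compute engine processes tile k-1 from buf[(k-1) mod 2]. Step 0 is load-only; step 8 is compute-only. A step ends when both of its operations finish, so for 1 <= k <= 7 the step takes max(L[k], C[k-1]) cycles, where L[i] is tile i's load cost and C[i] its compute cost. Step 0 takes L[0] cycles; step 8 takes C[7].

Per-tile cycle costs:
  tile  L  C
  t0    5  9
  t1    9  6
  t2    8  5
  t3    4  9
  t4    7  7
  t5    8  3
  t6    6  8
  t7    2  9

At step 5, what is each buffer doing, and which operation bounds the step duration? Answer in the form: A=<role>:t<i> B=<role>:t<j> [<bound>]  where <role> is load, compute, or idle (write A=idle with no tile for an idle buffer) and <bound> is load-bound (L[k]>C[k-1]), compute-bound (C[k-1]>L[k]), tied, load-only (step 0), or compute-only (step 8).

step 5: A=compute:t4 B=load:t5 [load-bound]

k=0 load=t0/5c comp=- wait=5 total=5
k=1 load=t1/9c comp=t0/9c wait=9 total=14
k=2 load=t2/8c comp=t1/6c wait=8 total=22
k=3 load=t3/4c comp=t2/5c wait=5 total=27
k=4 load=t4/7c comp=t3/9c wait=9 total=36
k=5 load=t5/8c comp=t4/7c wait=8 total=44
k=6 load=t6/6c comp=t5/3c wait=6 total=50
k=7 load=t7/2c comp=t6/8c wait=8 total=58
k=8 load=- comp=t7/9c wait=9 total=67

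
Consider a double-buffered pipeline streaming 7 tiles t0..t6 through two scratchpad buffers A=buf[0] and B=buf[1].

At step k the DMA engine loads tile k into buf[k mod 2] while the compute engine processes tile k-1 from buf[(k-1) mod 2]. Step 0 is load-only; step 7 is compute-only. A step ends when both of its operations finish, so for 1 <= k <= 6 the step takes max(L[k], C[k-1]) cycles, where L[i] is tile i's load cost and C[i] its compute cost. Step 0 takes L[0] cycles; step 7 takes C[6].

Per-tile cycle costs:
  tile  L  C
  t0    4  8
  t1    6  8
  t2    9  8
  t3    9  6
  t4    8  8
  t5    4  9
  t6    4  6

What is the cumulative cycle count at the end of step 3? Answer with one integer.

k=0 load=t0/4c comp=- wait=4 total=4
k=1 load=t1/6c comp=t0/8c wait=8 total=12
k=2 load=t2/9c comp=t1/8c wait=9 total=21
k=3 load=t3/9c comp=t2/8c wait=9 total=30
k=4 load=t4/8c comp=t3/6c wait=8 total=38
k=5 load=t5/4c comp=t4/8c wait=8 total=46
k=6 load=t6/4c comp=t5/9c wait=9 total=55
k=7 load=- comp=t6/6c wait=6 total=61

end_cycle[3] = 30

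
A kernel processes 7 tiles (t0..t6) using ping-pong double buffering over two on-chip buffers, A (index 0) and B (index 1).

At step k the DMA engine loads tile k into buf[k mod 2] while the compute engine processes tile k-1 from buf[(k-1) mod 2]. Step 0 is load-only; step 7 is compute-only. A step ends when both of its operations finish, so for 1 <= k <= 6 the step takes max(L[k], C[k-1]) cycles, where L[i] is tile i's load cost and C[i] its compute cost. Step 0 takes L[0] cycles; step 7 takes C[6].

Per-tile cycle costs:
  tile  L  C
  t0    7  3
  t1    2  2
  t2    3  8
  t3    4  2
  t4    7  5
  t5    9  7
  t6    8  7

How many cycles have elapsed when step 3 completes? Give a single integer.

end_cycle[3] = 21

  0. 7=7c; end=7; A:t0 B:-
  1. max(2,3)=3c; end=10; A:t0 B:t1
  2. max(3,2)=3c; end=13; A:t2 B:t1
  3. max(4,8)=8c; end=21; A:t2 B:t3
  4. max(7,2)=7c; end=28; A:t4 B:t3
  5. max(9,5)=9c; end=37; A:t4 B:t5
  6. max(8,7)=8c; end=45; A:t6 B:t5
  7. 7=7c; end=52; A:t6 B:t5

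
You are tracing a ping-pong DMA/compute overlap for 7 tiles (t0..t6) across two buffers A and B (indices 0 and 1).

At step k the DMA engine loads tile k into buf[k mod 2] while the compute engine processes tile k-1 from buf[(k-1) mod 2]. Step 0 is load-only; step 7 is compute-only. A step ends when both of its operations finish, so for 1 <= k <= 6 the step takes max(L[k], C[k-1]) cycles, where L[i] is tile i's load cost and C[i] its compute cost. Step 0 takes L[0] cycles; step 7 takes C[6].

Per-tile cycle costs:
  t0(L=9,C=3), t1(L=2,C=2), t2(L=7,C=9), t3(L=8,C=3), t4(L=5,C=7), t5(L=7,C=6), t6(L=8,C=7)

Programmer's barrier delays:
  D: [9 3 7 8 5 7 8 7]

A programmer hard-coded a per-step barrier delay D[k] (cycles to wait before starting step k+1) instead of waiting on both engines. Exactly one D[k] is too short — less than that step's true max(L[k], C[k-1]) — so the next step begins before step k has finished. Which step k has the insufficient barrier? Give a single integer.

[0] required=L[0]=9=9 vs D=9 ok
[1] required=max(L[1]=2,C[0]=3)=3 vs D=3 ok
[2] required=max(L[2]=7,C[1]=2)=7 vs D=7 ok
[3] required=max(L[3]=8,C[2]=9)=9 vs D=8 SHORT
[4] required=max(L[4]=5,C[3]=3)=5 vs D=5 ok
[5] required=max(L[5]=7,C[4]=7)=7 vs D=7 ok
[6] required=max(L[6]=8,C[5]=6)=8 vs D=8 ok
[7] required=C[6]=7=7 vs D=7 ok

hazard at step 3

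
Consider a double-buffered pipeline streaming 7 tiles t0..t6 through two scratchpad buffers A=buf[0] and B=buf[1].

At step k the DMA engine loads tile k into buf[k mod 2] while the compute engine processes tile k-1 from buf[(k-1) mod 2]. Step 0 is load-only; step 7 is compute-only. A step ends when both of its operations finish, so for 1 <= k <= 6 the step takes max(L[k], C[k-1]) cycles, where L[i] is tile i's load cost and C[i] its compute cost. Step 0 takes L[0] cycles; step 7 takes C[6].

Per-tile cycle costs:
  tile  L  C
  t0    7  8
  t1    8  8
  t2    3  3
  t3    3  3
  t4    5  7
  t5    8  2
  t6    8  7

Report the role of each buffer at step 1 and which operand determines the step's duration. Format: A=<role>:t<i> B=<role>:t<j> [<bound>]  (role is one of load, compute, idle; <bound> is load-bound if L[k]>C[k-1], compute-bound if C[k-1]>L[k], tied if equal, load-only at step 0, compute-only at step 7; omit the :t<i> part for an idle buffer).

k=0 load=t0/7c comp=- wait=7 total=7
k=1 load=t1/8c comp=t0/8c wait=8 total=15
k=2 load=t2/3c comp=t1/8c wait=8 total=23
k=3 load=t3/3c comp=t2/3c wait=3 total=26
k=4 load=t4/5c comp=t3/3c wait=5 total=31
k=5 load=t5/8c comp=t4/7c wait=8 total=39
k=6 load=t6/8c comp=t5/2c wait=8 total=47
k=7 load=- comp=t6/7c wait=7 total=54

step 1: A=compute:t0 B=load:t1 [tied]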